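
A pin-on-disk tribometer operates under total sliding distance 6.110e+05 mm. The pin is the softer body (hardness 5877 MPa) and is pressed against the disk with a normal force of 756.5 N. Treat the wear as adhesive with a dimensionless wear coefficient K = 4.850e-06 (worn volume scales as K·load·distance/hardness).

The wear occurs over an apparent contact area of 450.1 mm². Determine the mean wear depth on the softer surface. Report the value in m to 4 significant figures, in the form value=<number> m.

Every step keeps full float precision. Intermediates are shown rounded; rounded just once to 4 significant figures.
Convert: Sliding distance L = 6.110e+05 mm = 611.0 m.
Convert: Hardness H = 5877 MPa = 5.877e+09 Pa.
Convert: Contact area A = 450.1 mm² = 4.501e-04 m².
In SI base units, W = 756.5 N, H = 5.877e+09 Pa, K = 4.850e-06.
Wear volume V = K·W·L/H = 4.850e-06 · 756.5 · 611.0 / 5.877e+09 = 3.814e-10 m³.
Mean wear depth h = V/A = 3.814e-10 / 4.501e-04 = 8.475e-07 m.

value=8.475e-07 m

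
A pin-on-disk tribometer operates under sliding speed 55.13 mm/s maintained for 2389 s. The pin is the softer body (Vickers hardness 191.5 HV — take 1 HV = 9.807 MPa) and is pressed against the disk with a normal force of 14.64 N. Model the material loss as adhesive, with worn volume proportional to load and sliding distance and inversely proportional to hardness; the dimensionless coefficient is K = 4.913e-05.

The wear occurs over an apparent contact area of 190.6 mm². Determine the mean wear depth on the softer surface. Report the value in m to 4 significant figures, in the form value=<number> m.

The intermediates are shown rounded — the computation carries full float precision; one final rounding, at 4 significant digits.
Convert: Sliding speed v = 55.13 mm/s = 0.05513 m/s. Path length L = v·t = 0.05513 m/s × 2389 s = 131.7 m.
Convert: Hardness H = 191.5 HV × 9.807 MPa/HV = 1878 MPa = 1.878e+09 Pa.
Convert: Contact area A = 190.6 mm² = 1.906e-04 m².
In SI base units: W = 14.64 N, H = 1.878e+09 Pa, K = 4.913e-05.
Wear volume V = K·W·L/H = 4.913e-05 · 14.64 · 131.7 / 1.878e+09 = 5.044e-11 m³.
Depth of wear h = V/A = 5.044e-11 / 1.906e-04 = 2.646e-07 m.

value=2.646e-07 m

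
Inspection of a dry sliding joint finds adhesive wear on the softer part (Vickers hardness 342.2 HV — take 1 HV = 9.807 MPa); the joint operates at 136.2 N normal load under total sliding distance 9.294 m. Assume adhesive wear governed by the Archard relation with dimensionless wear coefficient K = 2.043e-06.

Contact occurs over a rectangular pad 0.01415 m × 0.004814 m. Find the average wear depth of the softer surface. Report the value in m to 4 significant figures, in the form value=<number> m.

value=1.131e-08 m

Every step carries full float precision — intermediates are displayed rounded — one last rounding: four significant figures.
Convert: Hardness H = 342.2 HV × 9.807 MPa/HV = 3356 MPa = 3.356e+09 Pa.
Convert: Contact area A = 0.01415 m × 0.004814 m = 6.812e-05 m².
SI base units throughout: W = 136.2 N, H = 3.356e+09 Pa, K = 2.043e-06.
By Archard's law, V = K·W·L/H = 2.043e-06 · 136.2 · 9.294 / 3.356e+09 = 7.706e-13 m³.
Depth of wear h = V/A = 7.706e-13 / 6.812e-05 = 1.131e-08 m.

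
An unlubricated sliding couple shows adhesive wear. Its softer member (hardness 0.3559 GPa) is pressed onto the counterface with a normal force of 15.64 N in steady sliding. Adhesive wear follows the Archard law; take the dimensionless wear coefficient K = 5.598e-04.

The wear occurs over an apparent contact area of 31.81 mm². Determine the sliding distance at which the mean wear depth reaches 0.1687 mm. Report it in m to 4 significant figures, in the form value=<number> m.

Every step runs at full float precision — the intermediates are printed rounded. Rounded just once, at four significant digits.
Convert: Hardness H = 0.3559 GPa = 3.559e+08 Pa.
Convert: Contact area A = 31.81 mm² = 3.181e-05 m².
Convert: Depth limit h_lim = 0.1687 mm = 1.687e-04 m.
Collected in SI base units: W = 15.64 N, H = 3.559e+08 Pa, K = 5.598e-04.
Allowed volume V_lim = h_lim·A = 1.687e-04 · 3.181e-05 = 5.366e-09 m³.
Thus life L = V_lim·H/(K·W) = 5.366e-09 · 3.559e+08 / (5.598e-04 · 15.64) = 218.1 m.

value=218.1 m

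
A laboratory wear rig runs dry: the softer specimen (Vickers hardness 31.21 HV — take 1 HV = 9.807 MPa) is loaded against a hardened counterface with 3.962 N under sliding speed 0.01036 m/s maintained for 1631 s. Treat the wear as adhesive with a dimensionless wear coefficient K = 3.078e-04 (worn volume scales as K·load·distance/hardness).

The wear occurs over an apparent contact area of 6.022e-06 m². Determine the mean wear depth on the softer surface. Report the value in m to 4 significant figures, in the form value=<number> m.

Shown intermediates are rounded; each operation keeps full float precision — one final rounding to 4 significant digits.
Distance covered L = v·t = 0.01036 m/s × 1631 s = 16.90 m.
Hardness H = 31.21 HV × 9.807 MPa/HV = 306.1 MPa = 3.061e+08 Pa.
Working in SI base units: W = 3.962 N, H = 3.061e+08 Pa, K = 3.078e-04.
Volume removed: V = K·W·L/H = 3.078e-04 · 3.962 · 16.90 / 3.061e+08 = 6.732e-11 m³.
Depth of wear h = V/A = 6.732e-11 / 6.022e-06 = 1.118e-05 m.

value=1.118e-05 m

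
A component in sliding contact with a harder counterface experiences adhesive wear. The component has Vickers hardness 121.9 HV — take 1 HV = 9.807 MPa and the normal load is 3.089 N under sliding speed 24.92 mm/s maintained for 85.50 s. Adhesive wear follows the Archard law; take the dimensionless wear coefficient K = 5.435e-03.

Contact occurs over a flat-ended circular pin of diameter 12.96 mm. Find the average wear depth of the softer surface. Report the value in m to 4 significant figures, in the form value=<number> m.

Displayed values are rounded; all arithmetic keeps exact precision; rounded just once: 4 significant digits.
Convert: Sliding speed v = 24.92 mm/s = 0.02492 m/s. Distance L = v·t = 0.02492 m/s × 85.50 s = 2.131 m.
Convert: Hardness H = 121.9 HV × 9.807 MPa/HV = 1195 MPa = 1.195e+09 Pa.
Convert: Pin diameter d = 12.96 mm = 0.01296 m. Contact area A = π·d²/4 = π·(0.01296 m)²/4 = 1.319e-04 m².
Working in SI base units: W = 3.089 N, H = 1.195e+09 Pa, K = 5.435e-03.
Wear volume V = K·W·L/H = 5.435e-03 · 3.089 · 2.131 / 1.195e+09 = 2.992e-11 m³.
Average depth h = V/A = 2.992e-11 / 1.319e-04 = 2.268e-07 m.

value=2.268e-07 m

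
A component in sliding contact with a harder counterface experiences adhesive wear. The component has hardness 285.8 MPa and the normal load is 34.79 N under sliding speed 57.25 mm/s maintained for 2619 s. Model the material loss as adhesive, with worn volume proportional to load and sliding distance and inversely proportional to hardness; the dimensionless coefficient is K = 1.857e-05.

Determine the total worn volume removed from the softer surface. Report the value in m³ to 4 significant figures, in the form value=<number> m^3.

The intermediates are displayed rounded; all working math runs at exact precision — a single final rounding, at four significant figures.
Sliding speed v = 57.25 mm/s = 0.05725 m/s. Path length L = v·t = 0.05725 m/s × 2619 s = 149.9 m.
Hardness H = 285.8 MPa = 2.858e+08 Pa.
In SI base units, W = 34.79 N, H = 2.858e+08 Pa, K = 1.857e-05.
Wear volume V = K·W·L/H = 1.857e-05 · 34.79 · 149.9 / 2.858e+08 = 3.389e-10 m³.

value=3.389e-10 m^3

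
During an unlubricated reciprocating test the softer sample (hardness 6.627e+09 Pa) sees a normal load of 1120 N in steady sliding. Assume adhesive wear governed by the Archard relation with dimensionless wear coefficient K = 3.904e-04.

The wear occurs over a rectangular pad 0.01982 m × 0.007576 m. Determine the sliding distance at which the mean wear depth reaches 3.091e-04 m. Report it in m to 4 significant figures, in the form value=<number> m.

Each operation runs at exact precision — intermediates are displayed rounded. Rounded just once, at four significant figures.
Convert: Contact area A = 0.01982 m × 0.007576 m = 1.502e-04 m².
Expressed in SI base units: W = 1120 N, H = 6.627e+09 Pa, K = 3.904e-04.
Permissible volume V_lim = h_lim·A = 3.091e-04 · 1.502e-04 = 4.641e-08 m³.
So the life L = V_lim·H/(K·W) = 4.641e-08 · 6.627e+09 / (3.904e-04 · 1120) = 703.4 m.

value=703.4 m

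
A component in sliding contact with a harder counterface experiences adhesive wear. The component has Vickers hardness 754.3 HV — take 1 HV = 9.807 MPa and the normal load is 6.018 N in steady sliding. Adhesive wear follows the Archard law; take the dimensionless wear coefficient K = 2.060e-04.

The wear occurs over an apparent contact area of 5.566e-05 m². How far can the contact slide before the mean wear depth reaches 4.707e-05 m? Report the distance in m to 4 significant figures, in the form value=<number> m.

value=1.563e+04 m

All arithmetic carries full precision; intermediate values are shown rounded — a lone final rounding to four significant figures.
Hardness H = 754.3 HV × 9.807 MPa/HV = 7397 MPa = 7.397e+09 Pa.
As SI base values: W = 6.018 N, H = 7.397e+09 Pa, K = 2.060e-04.
Wearable volume V_lim = h_lim·A = 4.707e-05 · 5.566e-05 = 2.620e-09 m³.
Inverting, life L = V_lim·H/(K·W) = 2.620e-09 · 7.397e+09 / (2.060e-04 · 6.018) = 1.563e+04 m.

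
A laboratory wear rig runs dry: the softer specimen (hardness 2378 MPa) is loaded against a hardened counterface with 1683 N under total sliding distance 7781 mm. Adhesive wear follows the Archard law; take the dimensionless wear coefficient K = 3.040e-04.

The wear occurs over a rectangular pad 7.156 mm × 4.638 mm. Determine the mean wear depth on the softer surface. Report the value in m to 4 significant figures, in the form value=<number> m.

value=5.044e-05 m

The algebra carries full float precision. The intermediates appear rounded, and a single final rounding to 4 significant figures.
Convert: Path length L = 7781 mm = 7.781 m.
Convert: Hardness H = 2378 MPa = 2.378e+09 Pa.
Convert: Pad sides 7.156 mm × 4.638 mm = 0.007156 m × 0.004638 m. Contact area A = 0.007156 m × 0.004638 m = 3.319e-05 m².
Collected in SI base units: W = 1683 N, H = 2.378e+09 Pa, K = 3.040e-04.
The Archard volume V = K·W·L/H = 3.040e-04 · 1683 · 7.781 / 2.378e+09 = 1.674e-09 m³.
Mean depth h = V/A = 1.674e-09 / 3.319e-05 = 5.044e-05 m.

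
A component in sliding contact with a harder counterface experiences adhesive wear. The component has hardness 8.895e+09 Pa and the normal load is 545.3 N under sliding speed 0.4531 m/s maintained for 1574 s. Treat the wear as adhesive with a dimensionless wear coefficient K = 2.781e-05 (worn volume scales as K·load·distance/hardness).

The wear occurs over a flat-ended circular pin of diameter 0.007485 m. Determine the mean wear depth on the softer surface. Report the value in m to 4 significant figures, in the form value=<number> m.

All working math keeps exact precision, and intermediates are printed rounded, and rounded just once to four significant digits.
Total distance L = v·t = 0.4531 m/s × 1574 s = 713.2 m.
Contact area A = π·d²/4 = π·(0.007485 m)²/4 = 4.400e-05 m².
SI base units throughout: W = 545.3 N, H = 8.895e+09 Pa, K = 2.781e-05.
Archard volume V = K·W·L/H = 2.781e-05 · 545.3 · 713.2 / 8.895e+09 = 1.216e-09 m³.
Wear depth h = V/A = 1.216e-09 / 4.400e-05 = 2.763e-05 m.

value=2.763e-05 m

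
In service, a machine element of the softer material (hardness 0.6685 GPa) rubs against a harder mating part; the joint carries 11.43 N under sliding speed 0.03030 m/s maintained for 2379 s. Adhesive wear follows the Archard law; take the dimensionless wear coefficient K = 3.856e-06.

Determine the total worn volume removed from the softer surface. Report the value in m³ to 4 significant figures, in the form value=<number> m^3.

The intermediates are displayed rounded, and each operation carries full precision; one last rounding: 4 significant figures.
Sliding distance L = v·t = 0.03030 m/s × 2379 s = 72.08 m.
Hardness H = 0.6685 GPa = 6.685e+08 Pa.
Collected in SI base units: W = 11.43 N, H = 6.685e+08 Pa, K = 3.856e-06.
By Archard's law, V = K·W·L/H = 3.856e-06 · 11.43 · 72.08 / 6.685e+08 = 4.752e-12 m³.

value=4.752e-12 m^3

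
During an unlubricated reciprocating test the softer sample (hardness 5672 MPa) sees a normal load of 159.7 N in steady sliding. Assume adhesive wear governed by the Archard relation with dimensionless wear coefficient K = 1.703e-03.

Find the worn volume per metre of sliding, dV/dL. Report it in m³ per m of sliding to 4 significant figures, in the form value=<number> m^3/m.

value=4.795e-11 m^3/m

Intermediates appear rounded, and each operation holds exact precision. Rounded just once to four significant digits.
Convert: Hardness H = 5672 MPa = 5.672e+09 Pa.
In SI base units: W = 159.7 N, H = 5.672e+09 Pa, K = 1.703e-03.
The wear rate dV/dL = K·W/H, so: 1.703e-03 · 159.7 / 5.672e+09 = 4.795e-11 m³/m.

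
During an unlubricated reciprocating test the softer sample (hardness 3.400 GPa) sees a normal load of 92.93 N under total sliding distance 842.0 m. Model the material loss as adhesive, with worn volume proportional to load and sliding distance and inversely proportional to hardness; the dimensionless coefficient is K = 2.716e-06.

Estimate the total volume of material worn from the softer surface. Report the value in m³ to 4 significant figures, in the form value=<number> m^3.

value=6.251e-11 m^3

The intermediates are displayed rounded. The computation runs at full float precision. Rounded just once, at 4 significant figures.
Hardness H = 3.400 GPa = 3.400e+09 Pa.
Expressed in SI base units: W = 92.93 N, H = 3.400e+09 Pa, K = 2.716e-06.
Apply Archard: V = K·W·L/H = 2.716e-06 · 92.93 · 842.0 / 3.400e+09 = 6.251e-11 m³.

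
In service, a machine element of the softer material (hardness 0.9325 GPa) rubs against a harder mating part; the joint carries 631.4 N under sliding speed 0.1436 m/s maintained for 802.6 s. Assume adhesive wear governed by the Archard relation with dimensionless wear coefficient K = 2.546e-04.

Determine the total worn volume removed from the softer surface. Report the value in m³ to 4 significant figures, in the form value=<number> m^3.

Printed values are rounded — all arithmetic carries exact precision; one last rounding: four significant digits.
Convert: Sliding distance L = v·t = 0.1436 m/s × 802.6 s = 115.3 m.
Convert: Hardness H = 0.9325 GPa = 9.325e+08 Pa.
Collected in SI base units: W = 631.4 N, H = 9.325e+08 Pa, K = 2.546e-04.
Wear volume V = K·W·L/H = 2.546e-04 · 631.4 · 115.3 / 9.325e+08 = 1.987e-08 m³.

value=1.987e-08 m^3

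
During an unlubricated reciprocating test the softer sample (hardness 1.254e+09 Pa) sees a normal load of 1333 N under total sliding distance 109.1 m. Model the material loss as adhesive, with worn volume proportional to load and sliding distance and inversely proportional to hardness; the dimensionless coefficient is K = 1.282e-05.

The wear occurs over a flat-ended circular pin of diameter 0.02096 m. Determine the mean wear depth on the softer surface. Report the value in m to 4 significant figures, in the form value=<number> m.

value=4.309e-06 m

The intermediates are shown rounded; each operation maintains full precision — a single final rounding: 4 significant digits.
Contact area A = π·d²/4 = π·(0.02096 m)²/4 = 3.450e-04 m².
Restated in SI base units: W = 1333 N, H = 1.254e+09 Pa, K = 1.282e-05.
Apply Archard: V = K·W·L/H = 1.282e-05 · 1333 · 109.1 / 1.254e+09 = 1.487e-09 m³.
Wear depth h = V/A = 1.487e-09 / 3.450e-04 = 4.309e-06 m.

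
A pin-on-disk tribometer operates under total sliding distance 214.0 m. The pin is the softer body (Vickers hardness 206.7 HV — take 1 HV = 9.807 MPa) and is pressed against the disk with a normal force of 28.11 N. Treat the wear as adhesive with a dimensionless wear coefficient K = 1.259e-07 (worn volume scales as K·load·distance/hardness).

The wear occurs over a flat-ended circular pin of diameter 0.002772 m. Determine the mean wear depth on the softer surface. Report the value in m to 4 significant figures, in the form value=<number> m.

value=6.191e-08 m

The algebra keeps full precision, and quoted intermediates are rounded. Rounded just once to 4 significant figures.
Hardness H = 206.7 HV × 9.807 MPa/HV = 2027 MPa = 2.027e+09 Pa.
Contact area A = π·d²/4 = π·(0.002772 m)²/4 = 6.035e-06 m².
In SI base units: W = 28.11 N, H = 2.027e+09 Pa, K = 1.259e-07.
Archard volume V = K·W·L/H = 1.259e-07 · 28.11 · 214.0 / 2.027e+09 = 3.736e-13 m³.
Wear depth h = V/A = 3.736e-13 / 6.035e-06 = 6.191e-08 m.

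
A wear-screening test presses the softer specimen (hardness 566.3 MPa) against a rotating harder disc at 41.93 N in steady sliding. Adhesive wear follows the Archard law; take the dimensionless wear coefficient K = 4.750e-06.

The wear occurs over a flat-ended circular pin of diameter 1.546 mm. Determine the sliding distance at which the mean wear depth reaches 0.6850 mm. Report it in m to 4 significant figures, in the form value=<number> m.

value=3656 m

The algebra holds full float precision; intermediate values are shown rounded, and rounded just once to 4 significant digits.
Convert: Hardness H = 566.3 MPa = 5.663e+08 Pa.
Convert: Pin diameter d = 1.546 mm = 0.001546 m. Contact area A = π·d²/4 = π·(0.001546 m)²/4 = 1.877e-06 m².
Convert: Depth limit h_lim = 0.6850 mm = 6.850e-04 m.
Expressed in SI base units: W = 41.93 N, H = 5.663e+08 Pa, K = 4.750e-06.
Wearable volume V_lim = h_lim·A = 6.850e-04 · 1.877e-06 = 1.286e-09 m³.
Life L = V_lim·H/(K·W) = 1.286e-09 · 5.663e+08 / (4.750e-06 · 41.93) = 3656 m.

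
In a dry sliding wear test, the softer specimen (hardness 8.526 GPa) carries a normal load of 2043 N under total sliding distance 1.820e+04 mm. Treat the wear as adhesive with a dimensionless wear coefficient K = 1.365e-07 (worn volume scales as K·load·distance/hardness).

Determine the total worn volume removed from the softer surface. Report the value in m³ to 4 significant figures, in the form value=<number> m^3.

value=5.953e-13 m^3

All working math keeps exact precision; intermediate values appear rounded, and rounded once at the end, at 4 significant digits.
Convert: Sliding distance L = 1.820e+04 mm = 18.20 m.
Convert: Hardness H = 8.526 GPa = 8.526e+09 Pa.
Collected in SI base units: W = 2043 N, H = 8.526e+09 Pa, K = 1.365e-07.
Worn volume V = K·W·L/H = 1.365e-07 · 2043 · 18.20 / 8.526e+09 = 5.953e-13 m³.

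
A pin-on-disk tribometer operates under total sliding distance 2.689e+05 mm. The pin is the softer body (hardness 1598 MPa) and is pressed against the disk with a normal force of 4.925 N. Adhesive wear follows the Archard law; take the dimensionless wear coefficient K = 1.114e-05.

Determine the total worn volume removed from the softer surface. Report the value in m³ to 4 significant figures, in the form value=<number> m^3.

All arithmetic holds full float precision — the intermediates are shown rounded; a lone final rounding, at 4 significant figures.
Distance L = 2.689e+05 mm = 268.9 m.
Hardness H = 1598 MPa = 1.598e+09 Pa.
Expressed in SI base units: W = 4.925 N, H = 1.598e+09 Pa, K = 1.114e-05.
By Archard's law, V = K·W·L/H = 1.114e-05 · 4.925 · 268.9 / 1.598e+09 = 9.232e-12 m³.

value=9.232e-12 m^3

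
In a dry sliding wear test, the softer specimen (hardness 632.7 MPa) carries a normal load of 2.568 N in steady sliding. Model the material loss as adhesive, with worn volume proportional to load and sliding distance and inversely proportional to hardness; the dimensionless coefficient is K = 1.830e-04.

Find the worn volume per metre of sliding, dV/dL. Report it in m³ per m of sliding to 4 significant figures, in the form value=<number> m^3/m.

value=7.428e-13 m^3/m

Every step runs at full precision. The intermediates appear rounded. Rounded just once: four significant figures.
Hardness H = 632.7 MPa = 6.327e+08 Pa.
In SI base units, W = 2.568 N, H = 6.327e+08 Pa, K = 1.830e-04.
Wear rate dV/dL = K·W/H, per unit distance: 1.830e-04 · 2.568 / 6.327e+08 = 7.428e-13 m³/m.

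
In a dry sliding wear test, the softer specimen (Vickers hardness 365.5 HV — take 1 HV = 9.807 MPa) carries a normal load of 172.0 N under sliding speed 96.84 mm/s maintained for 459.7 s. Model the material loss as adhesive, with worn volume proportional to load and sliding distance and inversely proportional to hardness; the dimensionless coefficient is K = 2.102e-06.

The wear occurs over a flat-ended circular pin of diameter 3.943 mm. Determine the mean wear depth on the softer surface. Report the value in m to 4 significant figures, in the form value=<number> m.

The algebra maintains full float precision — intermediates are displayed rounded, and a lone final rounding, at four significant digits.
Sliding speed v = 96.84 mm/s = 0.09684 m/s. Sliding distance L = v·t = 0.09684 m/s × 459.7 s = 44.52 m.
Hardness H = 365.5 HV × 9.807 MPa/HV = 3584 MPa = 3.584e+09 Pa.
Pin diameter d = 3.943 mm = 0.003943 m. Contact area A = π·d²/4 = π·(0.003943 m)²/4 = 1.221e-05 m².
SI base units throughout: W = 172.0 N, H = 3.584e+09 Pa, K = 2.102e-06.
Worn volume V = K·W·L/H = 2.102e-06 · 172.0 · 44.52 / 3.584e+09 = 4.490e-12 m³.
Mean depth h = V/A = 4.490e-12 / 1.221e-05 = 3.677e-07 m.

value=3.677e-07 m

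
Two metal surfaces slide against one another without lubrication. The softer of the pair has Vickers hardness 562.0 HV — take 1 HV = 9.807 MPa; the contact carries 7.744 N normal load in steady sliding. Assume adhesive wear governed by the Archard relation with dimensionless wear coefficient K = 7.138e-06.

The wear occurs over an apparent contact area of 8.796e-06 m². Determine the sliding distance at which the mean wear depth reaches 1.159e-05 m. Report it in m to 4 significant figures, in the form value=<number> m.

value=1.016e+04 m

Intermediate values are shown rounded, and every step keeps exact precision; a single final rounding: four significant digits.
Hardness H = 562.0 HV × 9.807 MPa/HV = 5512 MPa = 5.512e+09 Pa.
SI base units throughout: W = 7.744 N, H = 5.512e+09 Pa, K = 7.138e-06.
Permissible volume V_lim = h_lim·A = 1.159e-05 · 8.796e-06 = 1.019e-10 m³.
Thus life L = V_lim·H/(K·W) = 1.019e-10 · 5.512e+09 / (7.138e-06 · 7.744) = 1.016e+04 m.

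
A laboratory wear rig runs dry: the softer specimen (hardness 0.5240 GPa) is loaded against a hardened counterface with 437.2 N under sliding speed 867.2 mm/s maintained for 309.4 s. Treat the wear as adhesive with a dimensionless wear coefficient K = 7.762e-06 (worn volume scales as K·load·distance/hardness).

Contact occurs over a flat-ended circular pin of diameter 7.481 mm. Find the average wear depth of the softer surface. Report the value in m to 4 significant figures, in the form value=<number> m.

value=3.953e-05 m

Intermediates appear rounded; the algebra keeps full precision — one final rounding to four significant figures.
Convert: Sliding speed v = 867.2 mm/s = 0.8672 m/s. Path length L = v·t = 0.8672 m/s × 309.4 s = 268.3 m.
Convert: Hardness H = 0.5240 GPa = 5.240e+08 Pa.
Convert: Pin diameter d = 7.481 mm = 0.007481 m. Contact area A = π·d²/4 = π·(0.007481 m)²/4 = 4.396e-05 m².
Working in SI base units: W = 437.2 N, H = 5.240e+08 Pa, K = 7.762e-06.
Archard relation: V = K·W·L/H = 7.762e-06 · 437.2 · 268.3 / 5.240e+08 = 1.738e-09 m³.
Average depth h = V/A = 1.738e-09 / 4.396e-05 = 3.953e-05 m.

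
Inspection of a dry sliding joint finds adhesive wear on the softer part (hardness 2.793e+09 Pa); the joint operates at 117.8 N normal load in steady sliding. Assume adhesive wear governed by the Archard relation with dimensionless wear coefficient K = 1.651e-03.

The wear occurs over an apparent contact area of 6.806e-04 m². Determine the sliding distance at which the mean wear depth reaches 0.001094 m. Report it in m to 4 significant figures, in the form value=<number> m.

value=1.069e+04 m

All working math maintains full float precision; the intermediates are shown rounded. Rounded once at the end, at 4 significant figures.
Restated in SI base units: W = 117.8 N, H = 2.793e+09 Pa, K = 1.651e-03.
Allowed volume V_lim = h_lim·A = 0.001094 · 6.806e-04 = 7.446e-07 m³.
Life L = V_lim·H/(K·W) = 7.446e-07 · 2.793e+09 / (1.651e-03 · 117.8) = 1.069e+04 m.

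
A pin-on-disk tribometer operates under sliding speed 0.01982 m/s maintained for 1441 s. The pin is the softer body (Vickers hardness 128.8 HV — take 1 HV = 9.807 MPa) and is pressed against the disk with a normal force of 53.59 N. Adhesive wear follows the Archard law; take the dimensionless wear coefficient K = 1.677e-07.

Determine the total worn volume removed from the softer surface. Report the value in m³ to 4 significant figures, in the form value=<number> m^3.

value=2.032e-13 m^3

Printed values are rounded, and all working math holds full float precision. Rounded once at the end: 4 significant digits.
Convert: Sliding distance L = v·t = 0.01982 m/s × 1441 s = 28.56 m.
Convert: Hardness H = 128.8 HV × 9.807 MPa/HV = 1263 MPa = 1.263e+09 Pa.
As SI base values: W = 53.59 N, H = 1.263e+09 Pa, K = 1.677e-07.
Wear volume V = K·W·L/H = 1.677e-07 · 53.59 · 28.56 / 1.263e+09 = 2.032e-13 m³.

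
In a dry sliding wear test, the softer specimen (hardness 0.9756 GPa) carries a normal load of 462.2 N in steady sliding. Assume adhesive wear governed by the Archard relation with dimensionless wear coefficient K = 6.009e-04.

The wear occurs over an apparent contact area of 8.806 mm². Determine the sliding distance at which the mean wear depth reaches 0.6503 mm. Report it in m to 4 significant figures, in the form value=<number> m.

value=20.12 m

All working math carries exact precision. Intermediates are shown rounded — rounded once at the end, at four significant digits.
Hardness H = 0.9756 GPa = 9.756e+08 Pa.
Contact area A = 8.806 mm² = 8.806e-06 m².
Depth limit h_lim = 0.6503 mm = 6.503e-04 m.
Working in SI base units: W = 462.2 N, H = 9.756e+08 Pa, K = 6.009e-04.
Wearable volume V_lim = h_lim·A = 6.503e-04 · 8.806e-06 = 5.727e-09 m³.
Inverting, life L = V_lim·H/(K·W) = 5.727e-09 · 9.756e+08 / (6.009e-04 · 462.2) = 20.12 m.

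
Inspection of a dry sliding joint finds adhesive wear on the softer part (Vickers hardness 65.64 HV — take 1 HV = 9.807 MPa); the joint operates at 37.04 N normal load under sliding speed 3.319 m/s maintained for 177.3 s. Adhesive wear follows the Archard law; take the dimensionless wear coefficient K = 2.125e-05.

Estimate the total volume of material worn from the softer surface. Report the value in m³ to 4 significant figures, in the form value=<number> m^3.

value=7.195e-10 m^3

Printed values are rounded. The computation holds full float precision; rounded just once to four significant digits.
The distance L = v·t = 3.319 m/s × 177.3 s = 588.5 m.
Hardness H = 65.64 HV × 9.807 MPa/HV = 643.7 MPa = 6.437e+08 Pa.
In SI base units: W = 37.04 N, H = 6.437e+08 Pa, K = 2.125e-05.
Worn volume V = K·W·L/H = 2.125e-05 · 37.04 · 588.5 / 6.437e+08 = 7.195e-10 m³.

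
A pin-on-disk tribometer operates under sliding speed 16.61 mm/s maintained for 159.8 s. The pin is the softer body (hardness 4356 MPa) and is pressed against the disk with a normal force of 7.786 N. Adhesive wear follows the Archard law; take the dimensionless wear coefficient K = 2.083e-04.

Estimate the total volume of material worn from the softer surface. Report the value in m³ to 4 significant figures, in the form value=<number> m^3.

value=9.882e-13 m^3

Printed values are rounded; the computation holds full precision, and one final rounding: four significant digits.
Sliding speed v = 16.61 mm/s = 0.01661 m/s. The distance L = v·t = 0.01661 m/s × 159.8 s = 2.654 m.
Hardness H = 4356 MPa = 4.356e+09 Pa.
Expressed in SI base units: W = 7.786 N, H = 4.356e+09 Pa, K = 2.083e-04.
The Archard volume V = K·W·L/H = 2.083e-04 · 7.786 · 2.654 / 4.356e+09 = 9.882e-13 m³.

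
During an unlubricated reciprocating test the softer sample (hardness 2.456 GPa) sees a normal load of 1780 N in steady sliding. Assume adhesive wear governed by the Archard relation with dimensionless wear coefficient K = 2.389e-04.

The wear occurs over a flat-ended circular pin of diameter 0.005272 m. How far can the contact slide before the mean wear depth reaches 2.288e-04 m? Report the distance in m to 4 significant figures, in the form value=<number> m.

value=28.85 m

Quoted intermediates are rounded; the computation runs at exact precision, and rounded once at the end: 4 significant digits.
Hardness H = 2.456 GPa = 2.456e+09 Pa.
Contact area A = π·d²/4 = π·(0.005272 m)²/4 = 2.183e-05 m².
Working in SI base units: W = 1780 N, H = 2.456e+09 Pa, K = 2.389e-04.
Limit volume V_lim = h_lim·A = 2.288e-04 · 2.183e-05 = 4.995e-09 m³.
So the life L = V_lim·H/(K·W) = 4.995e-09 · 2.456e+09 / (2.389e-04 · 1780) = 28.85 m.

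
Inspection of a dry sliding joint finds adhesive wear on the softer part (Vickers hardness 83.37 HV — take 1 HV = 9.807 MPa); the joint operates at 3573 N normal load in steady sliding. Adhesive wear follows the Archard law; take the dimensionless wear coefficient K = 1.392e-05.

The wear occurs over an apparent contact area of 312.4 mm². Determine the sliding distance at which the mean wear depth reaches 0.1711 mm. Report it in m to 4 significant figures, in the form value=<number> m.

The intermediates are shown rounded — all arithmetic keeps exact precision, and a lone final rounding to 4 significant digits.
Hardness H = 83.37 HV × 9.807 MPa/HV = 817.6 MPa = 8.176e+08 Pa.
Contact area A = 312.4 mm² = 3.124e-04 m².
Depth limit h_lim = 0.1711 mm = 1.711e-04 m.
Restated in SI base units: W = 3573 N, H = 8.176e+08 Pa, K = 1.392e-05.
Limit volume V_lim = h_lim·A = 1.711e-04 · 3.124e-04 = 5.345e-08 m³.
Inverting, life L = V_lim·H/(K·W) = 5.345e-08 · 8.176e+08 / (1.392e-05 · 3573) = 878.7 m.

value=878.7 m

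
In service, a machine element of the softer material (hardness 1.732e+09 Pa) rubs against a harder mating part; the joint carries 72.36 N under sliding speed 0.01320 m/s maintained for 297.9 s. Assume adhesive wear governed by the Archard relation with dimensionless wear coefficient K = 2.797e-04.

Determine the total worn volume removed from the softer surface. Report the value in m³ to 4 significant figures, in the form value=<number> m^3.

Each operation keeps full precision; the intermediates are shown rounded; a lone final rounding to four significant digits.
Total distance L = v·t = 0.01320 m/s × 297.9 s = 3.932 m.
In SI base units, W = 72.36 N, H = 1.732e+09 Pa, K = 2.797e-04.
Volume removed: V = K·W·L/H = 2.797e-04 · 72.36 · 3.932 / 1.732e+09 = 4.595e-11 m³.

value=4.595e-11 m^3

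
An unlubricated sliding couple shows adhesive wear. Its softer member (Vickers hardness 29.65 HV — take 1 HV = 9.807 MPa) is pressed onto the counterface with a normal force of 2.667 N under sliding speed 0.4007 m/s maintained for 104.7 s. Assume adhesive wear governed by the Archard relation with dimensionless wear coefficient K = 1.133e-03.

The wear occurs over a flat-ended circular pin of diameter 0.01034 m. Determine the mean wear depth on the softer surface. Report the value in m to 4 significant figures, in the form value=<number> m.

The intermediates are displayed rounded. The computation carries full precision, and a single final rounding to 4 significant figures.
Sliding distance L = v·t = 0.4007 m/s × 104.7 s = 41.95 m.
Hardness H = 29.65 HV × 9.807 MPa/HV = 290.8 MPa = 2.908e+08 Pa.
Contact area A = π·d²/4 = π·(0.01034 m)²/4 = 8.397e-05 m².
In SI base units, W = 2.667 N, H = 2.908e+08 Pa, K = 1.133e-03.
Archard volume V = K·W·L/H = 1.133e-03 · 2.667 · 41.95 / 2.908e+08 = 4.360e-10 m³.
Depth h = V/A = 4.360e-10 / 8.397e-05 = 5.192e-06 m.

value=5.192e-06 m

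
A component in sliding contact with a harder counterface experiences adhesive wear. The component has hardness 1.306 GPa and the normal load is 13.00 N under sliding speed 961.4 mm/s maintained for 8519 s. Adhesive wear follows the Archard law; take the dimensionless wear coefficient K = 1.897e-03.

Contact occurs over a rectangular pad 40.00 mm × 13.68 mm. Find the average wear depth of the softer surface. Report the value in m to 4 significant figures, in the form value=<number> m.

value=2.826e-04 m

All arithmetic carries full float precision; intermediates are displayed rounded — a single final rounding: four significant digits.
Sliding speed v = 961.4 mm/s = 0.9614 m/s. Distance L = v·t = 0.9614 m/s × 8519 s = 8190 m.
Hardness H = 1.306 GPa = 1.306e+09 Pa.
Pad sides 40.00 mm × 13.68 mm = 0.04000 m × 0.01368 m. Contact area A = 0.04000 m × 0.01368 m = 5.472e-04 m².
Collected in SI base units: W = 13.00 N, H = 1.306e+09 Pa, K = 1.897e-03.
Archard volume V = K·W·L/H = 1.897e-03 · 13.00 · 8190 / 1.306e+09 = 1.547e-07 m³.
Average depth h = V/A = 1.547e-07 / 5.472e-04 = 2.826e-04 m.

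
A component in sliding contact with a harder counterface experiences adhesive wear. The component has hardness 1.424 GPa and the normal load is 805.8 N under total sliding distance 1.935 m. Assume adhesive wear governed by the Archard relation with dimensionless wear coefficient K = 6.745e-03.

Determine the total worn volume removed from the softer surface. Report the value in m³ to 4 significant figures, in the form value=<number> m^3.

value=7.386e-09 m^3

The algebra carries exact precision. The intermediates appear rounded — rounded just once, at four significant figures.
Hardness H = 1.424 GPa = 1.424e+09 Pa.
SI base units throughout: W = 805.8 N, H = 1.424e+09 Pa, K = 6.745e-03.
Volume removed: V = K·W·L/H = 6.745e-03 · 805.8 · 1.935 / 1.424e+09 = 7.386e-09 m³.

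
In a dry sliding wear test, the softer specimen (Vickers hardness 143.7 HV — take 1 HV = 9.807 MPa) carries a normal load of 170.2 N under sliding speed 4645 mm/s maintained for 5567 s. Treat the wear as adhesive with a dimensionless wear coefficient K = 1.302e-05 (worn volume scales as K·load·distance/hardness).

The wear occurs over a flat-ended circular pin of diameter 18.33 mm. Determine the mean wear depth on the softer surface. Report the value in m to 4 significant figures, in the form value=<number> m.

The algebra carries full precision, and intermediate values are printed rounded — one last rounding, at 4 significant figures.
Convert: Sliding speed v = 4645 mm/s = 4.645 m/s. Distance covered L = v·t = 4.645 m/s × 5567 s = 2.586e+04 m.
Convert: Hardness H = 143.7 HV × 9.807 MPa/HV = 1409 MPa = 1.409e+09 Pa.
Convert: Pin diameter d = 18.33 mm = 0.01833 m. Contact area A = π·d²/4 = π·(0.01833 m)²/4 = 2.639e-04 m².
Collected in SI base units: W = 170.2 N, H = 1.409e+09 Pa, K = 1.302e-05.
Archard relation: V = K·W·L/H = 1.302e-05 · 170.2 · 2.586e+04 / 1.409e+09 = 4.066e-08 m³.
Depth h = V/A = 4.066e-08 / 2.639e-04 = 1.541e-04 m.

value=1.541e-04 m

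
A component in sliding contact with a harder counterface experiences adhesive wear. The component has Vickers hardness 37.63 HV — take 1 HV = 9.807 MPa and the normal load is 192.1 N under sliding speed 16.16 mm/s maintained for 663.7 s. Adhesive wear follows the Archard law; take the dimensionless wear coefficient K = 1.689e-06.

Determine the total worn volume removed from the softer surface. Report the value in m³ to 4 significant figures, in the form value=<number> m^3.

Intermediate values are displayed rounded. The computation runs at exact precision, and rounded just once, at 4 significant figures.
Convert: Sliding speed v = 16.16 mm/s = 0.01616 m/s. Distance covered L = v·t = 0.01616 m/s × 663.7 s = 10.73 m.
Convert: Hardness H = 37.63 HV × 9.807 MPa/HV = 369.0 MPa = 3.690e+08 Pa.
In SI base units, W = 192.1 N, H = 3.690e+08 Pa, K = 1.689e-06.
Archard relation: V = K·W·L/H = 1.689e-06 · 192.1 · 10.73 / 3.690e+08 = 9.430e-12 m³.

value=9.430e-12 m^3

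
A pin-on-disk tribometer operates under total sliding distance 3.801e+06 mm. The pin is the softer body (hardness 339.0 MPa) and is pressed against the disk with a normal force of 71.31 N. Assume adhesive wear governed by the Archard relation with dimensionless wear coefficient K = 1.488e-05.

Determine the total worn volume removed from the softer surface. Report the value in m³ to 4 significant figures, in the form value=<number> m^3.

Intermediates are shown rounded. Each operation keeps full float precision — rounded once at the end: four significant digits.
Convert: Path length L = 3.801e+06 mm = 3801 m.
Convert: Hardness H = 339.0 MPa = 3.390e+08 Pa.
Expressed in SI base units: W = 71.31 N, H = 3.390e+08 Pa, K = 1.488e-05.
Archard relation: V = K·W·L/H = 1.488e-05 · 71.31 · 3801 / 3.390e+08 = 1.190e-08 m³.

value=1.190e-08 m^3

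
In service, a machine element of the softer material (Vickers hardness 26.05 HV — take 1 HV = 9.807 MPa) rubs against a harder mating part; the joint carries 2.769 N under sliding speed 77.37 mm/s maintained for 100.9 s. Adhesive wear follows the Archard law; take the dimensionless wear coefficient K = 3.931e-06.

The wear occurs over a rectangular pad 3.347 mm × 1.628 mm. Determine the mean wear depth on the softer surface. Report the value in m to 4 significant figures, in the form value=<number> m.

value=6.104e-08 m

All arithmetic carries full float precision. Quoted intermediates are rounded. Rounded just once, at four significant digits.
Convert: Sliding speed v = 77.37 mm/s = 0.07737 m/s. Total distance L = v·t = 0.07737 m/s × 100.9 s = 7.807 m.
Convert: Hardness H = 26.05 HV × 9.807 MPa/HV = 255.5 MPa = 2.555e+08 Pa.
Convert: Pad sides 3.347 mm × 1.628 mm = 0.003347 m × 0.001628 m. Contact area A = 0.003347 m × 0.001628 m = 5.449e-06 m².
In SI base units, W = 2.769 N, H = 2.555e+08 Pa, K = 3.931e-06.
Worn volume V = K·W·L/H = 3.931e-06 · 2.769 · 7.807 / 2.555e+08 = 3.326e-13 m³.
Average depth h = V/A = 3.326e-13 / 5.449e-06 = 6.104e-08 m.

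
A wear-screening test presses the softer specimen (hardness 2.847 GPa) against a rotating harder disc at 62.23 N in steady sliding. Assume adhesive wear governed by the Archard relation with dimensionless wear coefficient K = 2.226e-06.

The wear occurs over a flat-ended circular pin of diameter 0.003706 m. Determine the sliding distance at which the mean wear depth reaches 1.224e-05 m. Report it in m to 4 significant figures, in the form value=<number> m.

value=2714 m

The algebra carries full float precision, and printed values are rounded; a lone final rounding, at four significant figures.
Convert: Hardness H = 2.847 GPa = 2.847e+09 Pa.
Convert: Contact area A = π·d²/4 = π·(0.003706 m)²/4 = 1.079e-05 m².
Restated in SI base units: W = 62.23 N, H = 2.847e+09 Pa, K = 2.226e-06.
Limit volume V_lim = h_lim·A = 1.224e-05 · 1.079e-05 = 1.320e-10 m³.
Inverting, life L = V_lim·H/(K·W) = 1.320e-10 · 2.847e+09 / (2.226e-06 · 62.23) = 2714 m.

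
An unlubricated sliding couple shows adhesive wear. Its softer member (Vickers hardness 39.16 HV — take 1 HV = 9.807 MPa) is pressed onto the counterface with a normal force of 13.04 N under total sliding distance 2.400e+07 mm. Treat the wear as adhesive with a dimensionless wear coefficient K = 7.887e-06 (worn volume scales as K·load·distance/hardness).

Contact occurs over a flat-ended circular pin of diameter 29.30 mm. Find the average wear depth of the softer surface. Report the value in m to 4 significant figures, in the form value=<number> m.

Intermediates are displayed rounded — every step keeps full float precision; one final rounding to 4 significant digits.
Convert: Sliding distance L = 2.400e+07 mm = 2.400e+04 m.
Convert: Hardness H = 39.16 HV × 9.807 MPa/HV = 384.0 MPa = 3.840e+08 Pa.
Convert: Pin diameter d = 29.30 mm = 0.02930 m. Contact area A = π·d²/4 = π·(0.02930 m)²/4 = 6.743e-04 m².
SI base units throughout: W = 13.04 N, H = 3.840e+08 Pa, K = 7.887e-06.
By Archard's law, V = K·W·L/H = 7.887e-06 · 13.04 · 2.400e+04 / 3.840e+08 = 6.427e-09 m³.
Average depth h = V/A = 6.427e-09 / 6.743e-04 = 9.532e-06 m.

value=9.532e-06 m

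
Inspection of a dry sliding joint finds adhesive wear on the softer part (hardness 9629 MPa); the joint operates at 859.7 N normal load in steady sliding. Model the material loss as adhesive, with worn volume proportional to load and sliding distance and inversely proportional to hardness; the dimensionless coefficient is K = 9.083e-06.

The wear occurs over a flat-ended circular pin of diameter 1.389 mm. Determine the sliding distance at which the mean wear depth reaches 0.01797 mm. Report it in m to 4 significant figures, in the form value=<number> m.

value=33.58 m

Each operation keeps full float precision, and the intermediates are displayed rounded; one final rounding to 4 significant figures.
Convert: Hardness H = 9629 MPa = 9.629e+09 Pa.
Convert: Pin diameter d = 1.389 mm = 0.001389 m. Contact area A = π·d²/4 = π·(0.001389 m)²/4 = 1.515e-06 m².
Convert: Depth limit h_lim = 0.01797 mm = 1.797e-05 m.
In SI base units, W = 859.7 N, H = 9.629e+09 Pa, K = 9.083e-06.
Permissible volume V_lim = h_lim·A = 1.797e-05 · 1.515e-06 = 2.723e-11 m³.
Life L = V_lim·H/(K·W) = 2.723e-11 · 9.629e+09 / (9.083e-06 · 859.7) = 33.58 m.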